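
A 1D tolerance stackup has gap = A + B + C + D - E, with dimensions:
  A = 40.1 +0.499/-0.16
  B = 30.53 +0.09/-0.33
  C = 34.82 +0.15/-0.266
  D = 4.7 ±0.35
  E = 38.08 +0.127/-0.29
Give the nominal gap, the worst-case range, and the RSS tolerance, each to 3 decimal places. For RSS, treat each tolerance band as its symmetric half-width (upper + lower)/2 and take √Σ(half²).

nominal=72.070 wc=[70.837,73.449] rss=0.602

Stack each dimension's contribution:
  +A: nom +40.100 → Σnom=40.100; wc +0.499/-0.160 → slack +0.499/-0.160; half-tol=0.330, Σhalf²=0.108570
  +B: nom +30.530 → Σnom=70.630; wc +0.090/-0.330 → slack +0.589/-0.490; half-tol=0.210, Σhalf²=0.152670
  +C: nom +34.820 → Σnom=105.450; wc +0.150/-0.266 → slack +0.739/-0.756; half-tol=0.208, Σhalf²=0.195934
  +D: nom +4.700 → Σnom=110.150; wc +0.350/-0.350 → slack +1.089/-1.106; half-tol=0.350, Σhalf²=0.318434
  -E: nom -38.080 → Σnom=72.070; wc +0.290/-0.127 → slack +1.379/-1.233; half-tol=0.208, Σhalf²=0.361907
Nominal = 72.070. Worst-case = [72.070 - 1.233, 72.070 + 1.379] = [70.837, 73.449]. RSS = √0.361907 = 0.602.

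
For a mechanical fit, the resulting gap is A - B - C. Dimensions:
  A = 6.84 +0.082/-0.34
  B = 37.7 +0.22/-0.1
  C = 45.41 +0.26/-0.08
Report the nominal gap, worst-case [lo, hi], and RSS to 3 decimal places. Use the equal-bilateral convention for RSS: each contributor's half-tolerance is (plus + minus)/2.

nominal=-76.270 wc=[-77.090,-76.008] rss=0.315

Stack each dimension's contribution:
  +A: nom +6.840 → Σnom=6.840; wc +0.082/-0.340 → slack +0.082/-0.340; half-tol=0.211, Σhalf²=0.044521
  -B: nom -37.700 → Σnom=-30.860; wc +0.100/-0.220 → slack +0.182/-0.560; half-tol=0.160, Σhalf²=0.070121
  -C: nom -45.410 → Σnom=-76.270; wc +0.080/-0.260 → slack +0.262/-0.820; half-tol=0.170, Σhalf²=0.099021
Nominal = -76.270. Worst-case = [-76.270 - 0.820, -76.270 + 0.262] = [-77.090, -76.008]. RSS = √0.099021 = 0.315.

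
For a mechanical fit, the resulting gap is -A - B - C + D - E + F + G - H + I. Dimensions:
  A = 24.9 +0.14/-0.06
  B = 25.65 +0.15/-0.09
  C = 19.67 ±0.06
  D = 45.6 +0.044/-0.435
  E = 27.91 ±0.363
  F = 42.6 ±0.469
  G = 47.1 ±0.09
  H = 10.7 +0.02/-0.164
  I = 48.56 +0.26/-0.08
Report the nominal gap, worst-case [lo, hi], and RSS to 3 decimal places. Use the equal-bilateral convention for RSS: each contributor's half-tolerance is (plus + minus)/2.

Stack each dimension's contribution:
  -A: nom -24.900 → Σnom=-24.900; wc +0.060/-0.140 → slack +0.060/-0.140; half-tol=0.100, Σhalf²=0.010000
  -B: nom -25.650 → Σnom=-50.550; wc +0.090/-0.150 → slack +0.150/-0.290; half-tol=0.120, Σhalf²=0.024400
  -C: nom -19.670 → Σnom=-70.220; wc +0.060/-0.060 → slack +0.210/-0.350; half-tol=0.060, Σhalf²=0.028000
  +D: nom +45.600 → Σnom=-24.620; wc +0.044/-0.435 → slack +0.254/-0.785; half-tol=0.239, Σhalf²=0.085360
  -E: nom -27.910 → Σnom=-52.530; wc +0.363/-0.363 → slack +0.617/-1.148; half-tol=0.363, Σhalf²=0.217129
  +F: nom +42.600 → Σnom=-9.930; wc +0.469/-0.469 → slack +1.086/-1.617; half-tol=0.469, Σhalf²=0.437090
  +G: nom +47.100 → Σnom=37.170; wc +0.090/-0.090 → slack +1.176/-1.707; half-tol=0.090, Σhalf²=0.445190
  -H: nom -10.700 → Σnom=26.470; wc +0.164/-0.020 → slack +1.340/-1.727; half-tol=0.092, Σhalf²=0.453654
  +I: nom +48.560 → Σnom=75.030; wc +0.260/-0.080 → slack +1.600/-1.807; half-tol=0.170, Σhalf²=0.482554
Nominal = 75.030. Worst-case = [75.030 - 1.807, 75.030 + 1.600] = [73.223, 76.630]. RSS = √0.482554 = 0.695.

nominal=75.030 wc=[73.223,76.630] rss=0.695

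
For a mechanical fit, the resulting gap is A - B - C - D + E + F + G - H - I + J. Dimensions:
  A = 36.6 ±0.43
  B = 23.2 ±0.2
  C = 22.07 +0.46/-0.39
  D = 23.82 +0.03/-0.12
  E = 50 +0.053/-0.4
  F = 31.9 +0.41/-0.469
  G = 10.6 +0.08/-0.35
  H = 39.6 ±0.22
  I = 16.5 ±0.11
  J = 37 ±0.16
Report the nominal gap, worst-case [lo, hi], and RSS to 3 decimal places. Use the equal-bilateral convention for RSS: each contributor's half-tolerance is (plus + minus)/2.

nominal=40.910 wc=[38.081,43.083] rss=0.888

Stack each dimension's contribution:
  +A: nom +36.600 → Σnom=36.600; wc +0.430/-0.430 → slack +0.430/-0.430; half-tol=0.430, Σhalf²=0.184900
  -B: nom -23.200 → Σnom=13.400; wc +0.200/-0.200 → slack +0.630/-0.630; half-tol=0.200, Σhalf²=0.224900
  -C: nom -22.070 → Σnom=-8.670; wc +0.390/-0.460 → slack +1.020/-1.090; half-tol=0.425, Σhalf²=0.405525
  -D: nom -23.820 → Σnom=-32.490; wc +0.120/-0.030 → slack +1.140/-1.120; half-tol=0.075, Σhalf²=0.411150
  +E: nom +50.000 → Σnom=17.510; wc +0.053/-0.400 → slack +1.193/-1.520; half-tol=0.227, Σhalf²=0.462452
  +F: nom +31.900 → Σnom=49.410; wc +0.410/-0.469 → slack +1.603/-1.989; half-tol=0.440, Σhalf²=0.655613
  +G: nom +10.600 → Σnom=60.010; wc +0.080/-0.350 → slack +1.683/-2.339; half-tol=0.215, Σhalf²=0.701838
  -H: nom -39.600 → Σnom=20.410; wc +0.220/-0.220 → slack +1.903/-2.559; half-tol=0.220, Σhalf²=0.750238
  -I: nom -16.500 → Σnom=3.910; wc +0.110/-0.110 → slack +2.013/-2.669; half-tol=0.110, Σhalf²=0.762338
  +J: nom +37.000 → Σnom=40.910; wc +0.160/-0.160 → slack +2.173/-2.829; half-tol=0.160, Σhalf²=0.787937
Nominal = 40.910. Worst-case = [40.910 - 2.829, 40.910 + 2.173] = [38.081, 43.083]. RSS = √0.787937 = 0.888.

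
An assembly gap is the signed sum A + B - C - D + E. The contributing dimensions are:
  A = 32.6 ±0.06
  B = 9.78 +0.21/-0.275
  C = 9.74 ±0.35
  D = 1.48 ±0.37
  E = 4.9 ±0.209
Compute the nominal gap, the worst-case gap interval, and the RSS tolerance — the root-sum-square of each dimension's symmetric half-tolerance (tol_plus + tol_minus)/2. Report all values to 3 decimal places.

nominal=36.060 wc=[34.796,37.259] rss=0.605

Stack each dimension's contribution:
  +A: nom +32.600 → Σnom=32.600; wc +0.060/-0.060 → slack +0.060/-0.060; half-tol=0.060, Σhalf²=0.003600
  +B: nom +9.780 → Σnom=42.380; wc +0.210/-0.275 → slack +0.270/-0.335; half-tol=0.242, Σhalf²=0.062406
  -C: nom -9.740 → Σnom=32.640; wc +0.350/-0.350 → slack +0.620/-0.685; half-tol=0.350, Σhalf²=0.184906
  -D: nom -1.480 → Σnom=31.160; wc +0.370/-0.370 → slack +0.990/-1.055; half-tol=0.370, Σhalf²=0.321806
  +E: nom +4.900 → Σnom=36.060; wc +0.209/-0.209 → slack +1.199/-1.264; half-tol=0.209, Σhalf²=0.365487
Nominal = 36.060. Worst-case = [36.060 - 1.264, 36.060 + 1.199] = [34.796, 37.259]. RSS = √0.365487 = 0.605.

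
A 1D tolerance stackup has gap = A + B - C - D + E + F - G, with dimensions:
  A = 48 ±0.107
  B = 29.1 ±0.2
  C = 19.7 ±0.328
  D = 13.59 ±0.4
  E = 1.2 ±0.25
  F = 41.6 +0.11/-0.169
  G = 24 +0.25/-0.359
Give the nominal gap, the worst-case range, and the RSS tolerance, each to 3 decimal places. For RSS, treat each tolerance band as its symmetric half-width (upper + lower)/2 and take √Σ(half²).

nominal=62.610 wc=[60.906,64.364] rss=0.703

Stack each dimension's contribution:
  +A: nom +48.000 → Σnom=48.000; wc +0.107/-0.107 → slack +0.107/-0.107; half-tol=0.107, Σhalf²=0.011449
  +B: nom +29.100 → Σnom=77.100; wc +0.200/-0.200 → slack +0.307/-0.307; half-tol=0.200, Σhalf²=0.051449
  -C: nom -19.700 → Σnom=57.400; wc +0.328/-0.328 → slack +0.635/-0.635; half-tol=0.328, Σhalf²=0.159033
  -D: nom -13.590 → Σnom=43.810; wc +0.400/-0.400 → slack +1.035/-1.035; half-tol=0.400, Σhalf²=0.319033
  +E: nom +1.200 → Σnom=45.010; wc +0.250/-0.250 → slack +1.285/-1.285; half-tol=0.250, Σhalf²=0.381533
  +F: nom +41.600 → Σnom=86.610; wc +0.110/-0.169 → slack +1.395/-1.454; half-tol=0.140, Σhalf²=0.400993
  -G: nom -24.000 → Σnom=62.610; wc +0.359/-0.250 → slack +1.754/-1.704; half-tol=0.304, Σhalf²=0.493714
Nominal = 62.610. Worst-case = [62.610 - 1.704, 62.610 + 1.754] = [60.906, 64.364]. RSS = √0.493714 = 0.703.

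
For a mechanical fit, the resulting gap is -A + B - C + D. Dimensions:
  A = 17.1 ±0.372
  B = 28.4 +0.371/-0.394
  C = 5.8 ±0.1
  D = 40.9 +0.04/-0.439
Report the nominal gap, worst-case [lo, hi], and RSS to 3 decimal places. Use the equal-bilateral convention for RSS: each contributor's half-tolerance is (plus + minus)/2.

Stack each dimension's contribution:
  -A: nom -17.100 → Σnom=-17.100; wc +0.372/-0.372 → slack +0.372/-0.372; half-tol=0.372, Σhalf²=0.138384
  +B: nom +28.400 → Σnom=11.300; wc +0.371/-0.394 → slack +0.743/-0.766; half-tol=0.383, Σhalf²=0.284690
  -C: nom -5.800 → Σnom=5.500; wc +0.100/-0.100 → slack +0.843/-0.866; half-tol=0.100, Σhalf²=0.294690
  +D: nom +40.900 → Σnom=46.400; wc +0.040/-0.439 → slack +0.883/-1.305; half-tol=0.239, Σhalf²=0.352051
Nominal = 46.400. Worst-case = [46.400 - 1.305, 46.400 + 0.883] = [45.095, 47.283]. RSS = √0.352051 = 0.593.

nominal=46.400 wc=[45.095,47.283] rss=0.593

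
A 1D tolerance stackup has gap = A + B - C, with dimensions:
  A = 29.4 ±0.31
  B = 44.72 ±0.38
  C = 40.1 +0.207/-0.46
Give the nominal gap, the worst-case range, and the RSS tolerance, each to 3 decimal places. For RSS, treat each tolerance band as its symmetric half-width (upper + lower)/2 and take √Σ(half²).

nominal=34.020 wc=[33.123,35.170] rss=0.593

Stack each dimension's contribution:
  +A: nom +29.400 → Σnom=29.400; wc +0.310/-0.310 → slack +0.310/-0.310; half-tol=0.310, Σhalf²=0.096100
  +B: nom +44.720 → Σnom=74.120; wc +0.380/-0.380 → slack +0.690/-0.690; half-tol=0.380, Σhalf²=0.240500
  -C: nom -40.100 → Σnom=34.020; wc +0.460/-0.207 → slack +1.150/-0.897; half-tol=0.334, Σhalf²=0.351722
Nominal = 34.020. Worst-case = [34.020 - 0.897, 34.020 + 1.150] = [33.123, 35.170]. RSS = √0.351722 = 0.593.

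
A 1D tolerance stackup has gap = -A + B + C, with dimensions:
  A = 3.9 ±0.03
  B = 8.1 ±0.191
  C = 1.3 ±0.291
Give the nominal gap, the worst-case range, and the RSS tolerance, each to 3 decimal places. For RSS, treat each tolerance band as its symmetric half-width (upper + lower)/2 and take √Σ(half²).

nominal=5.500 wc=[4.988,6.012] rss=0.349

Stack each dimension's contribution:
  -A: nom -3.900 → Σnom=-3.900; wc +0.030/-0.030 → slack +0.030/-0.030; half-tol=0.030, Σhalf²=0.000900
  +B: nom +8.100 → Σnom=4.200; wc +0.191/-0.191 → slack +0.221/-0.221; half-tol=0.191, Σhalf²=0.037381
  +C: nom +1.300 → Σnom=5.500; wc +0.291/-0.291 → slack +0.512/-0.512; half-tol=0.291, Σhalf²=0.122062
Nominal = 5.500. Worst-case = [5.500 - 0.512, 5.500 + 0.512] = [4.988, 6.012]. RSS = √0.122062 = 0.349.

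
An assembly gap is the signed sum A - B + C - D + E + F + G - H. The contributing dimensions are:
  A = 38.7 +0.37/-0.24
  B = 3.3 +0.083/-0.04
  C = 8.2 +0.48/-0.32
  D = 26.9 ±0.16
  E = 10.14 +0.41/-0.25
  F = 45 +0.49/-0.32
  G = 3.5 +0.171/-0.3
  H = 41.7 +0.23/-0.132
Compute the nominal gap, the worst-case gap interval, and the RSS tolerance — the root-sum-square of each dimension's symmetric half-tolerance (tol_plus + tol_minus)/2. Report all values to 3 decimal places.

Stack each dimension's contribution:
  +A: nom +38.700 → Σnom=38.700; wc +0.370/-0.240 → slack +0.370/-0.240; half-tol=0.305, Σhalf²=0.093025
  -B: nom -3.300 → Σnom=35.400; wc +0.040/-0.083 → slack +0.410/-0.323; half-tol=0.061, Σhalf²=0.096807
  +C: nom +8.200 → Σnom=43.600; wc +0.480/-0.320 → slack +0.890/-0.643; half-tol=0.400, Σhalf²=0.256807
  -D: nom -26.900 → Σnom=16.700; wc +0.160/-0.160 → slack +1.050/-0.803; half-tol=0.160, Σhalf²=0.282407
  +E: nom +10.140 → Σnom=26.840; wc +0.410/-0.250 → slack +1.460/-1.053; half-tol=0.330, Σhalf²=0.391307
  +F: nom +45.000 → Σnom=71.840; wc +0.490/-0.320 → slack +1.950/-1.373; half-tol=0.405, Σhalf²=0.555332
  +G: nom +3.500 → Σnom=75.340; wc +0.171/-0.300 → slack +2.121/-1.673; half-tol=0.235, Σhalf²=0.610792
  -H: nom -41.700 → Σnom=33.640; wc +0.132/-0.230 → slack +2.253/-1.903; half-tol=0.181, Σhalf²=0.643554
Nominal = 33.640. Worst-case = [33.640 - 1.903, 33.640 + 2.253] = [31.737, 35.893]. RSS = √0.643554 = 0.802.

nominal=33.640 wc=[31.737,35.893] rss=0.802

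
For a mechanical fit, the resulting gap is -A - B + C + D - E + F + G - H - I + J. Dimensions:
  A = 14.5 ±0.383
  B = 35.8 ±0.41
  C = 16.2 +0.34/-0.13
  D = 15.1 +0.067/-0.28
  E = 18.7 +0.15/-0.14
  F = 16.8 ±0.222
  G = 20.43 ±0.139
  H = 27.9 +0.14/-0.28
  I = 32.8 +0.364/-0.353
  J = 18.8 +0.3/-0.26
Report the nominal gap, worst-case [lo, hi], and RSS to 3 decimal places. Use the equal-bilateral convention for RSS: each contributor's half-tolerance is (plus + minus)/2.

nominal=-42.370 wc=[-44.848,-39.736] rss=0.861

Stack each dimension's contribution:
  -A: nom -14.500 → Σnom=-14.500; wc +0.383/-0.383 → slack +0.383/-0.383; half-tol=0.383, Σhalf²=0.146689
  -B: nom -35.800 → Σnom=-50.300; wc +0.410/-0.410 → slack +0.793/-0.793; half-tol=0.410, Σhalf²=0.314789
  +C: nom +16.200 → Σnom=-34.100; wc +0.340/-0.130 → slack +1.133/-0.923; half-tol=0.235, Σhalf²=0.370014
  +D: nom +15.100 → Σnom=-19.000; wc +0.067/-0.280 → slack +1.200/-1.203; half-tol=0.174, Σhalf²=0.400116
  -E: nom -18.700 → Σnom=-37.700; wc +0.140/-0.150 → slack +1.340/-1.353; half-tol=0.145, Σhalf²=0.421141
  +F: nom +16.800 → Σnom=-20.900; wc +0.222/-0.222 → slack +1.562/-1.575; half-tol=0.222, Σhalf²=0.470425
  +G: nom +20.430 → Σnom=-0.470; wc +0.139/-0.139 → slack +1.701/-1.714; half-tol=0.139, Σhalf²=0.489746
  -H: nom -27.900 → Σnom=-28.370; wc +0.280/-0.140 → slack +1.981/-1.854; half-tol=0.210, Σhalf²=0.533846
  -I: nom -32.800 → Σnom=-61.170; wc +0.353/-0.364 → slack +2.334/-2.218; half-tol=0.358, Σhalf²=0.662369
  +J: nom +18.800 → Σnom=-42.370; wc +0.300/-0.260 → slack +2.634/-2.478; half-tol=0.280, Σhalf²=0.740769
Nominal = -42.370. Worst-case = [-42.370 - 2.478, -42.370 + 2.634] = [-44.848, -39.736]. RSS = √0.740769 = 0.861.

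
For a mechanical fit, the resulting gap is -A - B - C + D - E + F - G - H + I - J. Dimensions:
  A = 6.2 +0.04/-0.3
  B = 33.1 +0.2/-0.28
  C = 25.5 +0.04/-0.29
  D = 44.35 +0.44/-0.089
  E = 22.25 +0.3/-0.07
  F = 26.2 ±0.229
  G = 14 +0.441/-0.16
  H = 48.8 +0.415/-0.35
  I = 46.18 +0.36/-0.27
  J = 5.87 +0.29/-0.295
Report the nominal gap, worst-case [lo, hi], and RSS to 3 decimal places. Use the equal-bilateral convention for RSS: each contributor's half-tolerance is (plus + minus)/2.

Stack each dimension's contribution:
  -A: nom -6.200 → Σnom=-6.200; wc +0.300/-0.040 → slack +0.300/-0.040; half-tol=0.170, Σhalf²=0.028900
  -B: nom -33.100 → Σnom=-39.300; wc +0.280/-0.200 → slack +0.580/-0.240; half-tol=0.240, Σhalf²=0.086500
  -C: nom -25.500 → Σnom=-64.800; wc +0.290/-0.040 → slack +0.870/-0.280; half-tol=0.165, Σhalf²=0.113725
  +D: nom +44.350 → Σnom=-20.450; wc +0.440/-0.089 → slack +1.310/-0.369; half-tol=0.265, Σhalf²=0.183685
  -E: nom -22.250 → Σnom=-42.700; wc +0.070/-0.300 → slack +1.380/-0.669; half-tol=0.185, Σhalf²=0.217910
  +F: nom +26.200 → Σnom=-16.500; wc +0.229/-0.229 → slack +1.609/-0.898; half-tol=0.229, Σhalf²=0.270351
  -G: nom -14.000 → Σnom=-30.500; wc +0.160/-0.441 → slack +1.769/-1.339; half-tol=0.300, Σhalf²=0.360652
  -H: nom -48.800 → Σnom=-79.300; wc +0.350/-0.415 → slack +2.119/-1.754; half-tol=0.382, Σhalf²=0.506958
  +I: nom +46.180 → Σnom=-33.120; wc +0.360/-0.270 → slack +2.479/-2.024; half-tol=0.315, Σhalf²=0.606183
  -J: nom -5.870 → Σnom=-38.990; wc +0.295/-0.290 → slack +2.774/-2.314; half-tol=0.292, Σhalf²=0.691739
Nominal = -38.990. Worst-case = [-38.990 - 2.314, -38.990 + 2.774] = [-41.304, -36.216]. RSS = √0.691739 = 0.832.

nominal=-38.990 wc=[-41.304,-36.216] rss=0.832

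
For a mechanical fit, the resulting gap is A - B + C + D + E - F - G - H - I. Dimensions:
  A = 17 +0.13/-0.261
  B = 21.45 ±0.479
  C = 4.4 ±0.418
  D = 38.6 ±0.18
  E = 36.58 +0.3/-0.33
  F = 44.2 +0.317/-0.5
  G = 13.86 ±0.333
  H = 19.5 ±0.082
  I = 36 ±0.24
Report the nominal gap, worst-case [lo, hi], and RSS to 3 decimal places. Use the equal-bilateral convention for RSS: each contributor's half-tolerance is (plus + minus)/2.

Stack each dimension's contribution:
  +A: nom +17.000 → Σnom=17.000; wc +0.130/-0.261 → slack +0.130/-0.261; half-tol=0.196, Σhalf²=0.038220
  -B: nom -21.450 → Σnom=-4.450; wc +0.479/-0.479 → slack +0.609/-0.740; half-tol=0.479, Σhalf²=0.267661
  +C: nom +4.400 → Σnom=-0.050; wc +0.418/-0.418 → slack +1.027/-1.158; half-tol=0.418, Σhalf²=0.442385
  +D: nom +38.600 → Σnom=38.550; wc +0.180/-0.180 → slack +1.207/-1.338; half-tol=0.180, Σhalf²=0.474785
  +E: nom +36.580 → Σnom=75.130; wc +0.300/-0.330 → slack +1.507/-1.668; half-tol=0.315, Σhalf²=0.574010
  -F: nom -44.200 → Σnom=30.930; wc +0.500/-0.317 → slack +2.007/-1.985; half-tol=0.408, Σhalf²=0.740882
  -G: nom -13.860 → Σnom=17.070; wc +0.333/-0.333 → slack +2.340/-2.318; half-tol=0.333, Σhalf²=0.851771
  -H: nom -19.500 → Σnom=-2.430; wc +0.082/-0.082 → slack +2.422/-2.400; half-tol=0.082, Σhalf²=0.858495
  -I: nom -36.000 → Σnom=-38.430; wc +0.240/-0.240 → slack +2.662/-2.640; half-tol=0.240, Σhalf²=0.916095
Nominal = -38.430. Worst-case = [-38.430 - 2.640, -38.430 + 2.662] = [-41.070, -35.768]. RSS = √0.916095 = 0.957.

nominal=-38.430 wc=[-41.070,-35.768] rss=0.957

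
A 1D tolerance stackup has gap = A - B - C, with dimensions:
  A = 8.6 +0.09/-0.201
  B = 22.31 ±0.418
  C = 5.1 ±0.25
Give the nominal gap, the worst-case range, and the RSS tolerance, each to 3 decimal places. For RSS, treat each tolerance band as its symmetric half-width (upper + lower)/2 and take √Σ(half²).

nominal=-18.810 wc=[-19.679,-18.052] rss=0.508

Stack each dimension's contribution:
  +A: nom +8.600 → Σnom=8.600; wc +0.090/-0.201 → slack +0.090/-0.201; half-tol=0.146, Σhalf²=0.021170
  -B: nom -22.310 → Σnom=-13.710; wc +0.418/-0.418 → slack +0.508/-0.619; half-tol=0.418, Σhalf²=0.195894
  -C: nom -5.100 → Σnom=-18.810; wc +0.250/-0.250 → slack +0.758/-0.869; half-tol=0.250, Σhalf²=0.258394
Nominal = -18.810. Worst-case = [-18.810 - 0.869, -18.810 + 0.758] = [-19.679, -18.052]. RSS = √0.258394 = 0.508.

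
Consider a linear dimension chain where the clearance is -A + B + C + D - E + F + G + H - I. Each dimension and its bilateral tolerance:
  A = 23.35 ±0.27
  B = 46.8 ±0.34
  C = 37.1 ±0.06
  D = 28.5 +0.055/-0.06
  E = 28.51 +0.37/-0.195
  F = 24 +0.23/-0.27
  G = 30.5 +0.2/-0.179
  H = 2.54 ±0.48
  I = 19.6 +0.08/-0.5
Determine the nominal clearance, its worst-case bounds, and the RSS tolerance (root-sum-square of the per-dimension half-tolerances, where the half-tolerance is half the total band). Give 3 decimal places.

Stack each dimension's contribution:
  -A: nom -23.350 → Σnom=-23.350; wc +0.270/-0.270 → slack +0.270/-0.270; half-tol=0.270, Σhalf²=0.072900
  +B: nom +46.800 → Σnom=23.450; wc +0.340/-0.340 → slack +0.610/-0.610; half-tol=0.340, Σhalf²=0.188500
  +C: nom +37.100 → Σnom=60.550; wc +0.060/-0.060 → slack +0.670/-0.670; half-tol=0.060, Σhalf²=0.192100
  +D: nom +28.500 → Σnom=89.050; wc +0.055/-0.060 → slack +0.725/-0.730; half-tol=0.057, Σhalf²=0.195406
  -E: nom -28.510 → Σnom=60.540; wc +0.195/-0.370 → slack +0.920/-1.100; half-tol=0.282, Σhalf²=0.275213
  +F: nom +24.000 → Σnom=84.540; wc +0.230/-0.270 → slack +1.150/-1.370; half-tol=0.250, Σhalf²=0.337713
  +G: nom +30.500 → Σnom=115.040; wc +0.200/-0.179 → slack +1.350/-1.549; half-tol=0.190, Σhalf²=0.373623
  +H: nom +2.540 → Σnom=117.580; wc +0.480/-0.480 → slack +1.830/-2.029; half-tol=0.480, Σhalf²=0.604023
  -I: nom -19.600 → Σnom=97.980; wc +0.500/-0.080 → slack +2.330/-2.109; half-tol=0.290, Σhalf²=0.688123
Nominal = 97.980. Worst-case = [97.980 - 2.109, 97.980 + 2.330] = [95.871, 100.310]. RSS = √0.688123 = 0.830.

nominal=97.980 wc=[95.871,100.310] rss=0.830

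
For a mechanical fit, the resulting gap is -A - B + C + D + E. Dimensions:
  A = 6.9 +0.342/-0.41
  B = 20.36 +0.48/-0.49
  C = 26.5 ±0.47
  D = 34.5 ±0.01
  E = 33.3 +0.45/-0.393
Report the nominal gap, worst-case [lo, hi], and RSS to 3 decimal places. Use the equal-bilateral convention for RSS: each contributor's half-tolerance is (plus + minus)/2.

nominal=67.040 wc=[65.345,68.870] rss=0.880

Stack each dimension's contribution:
  -A: nom -6.900 → Σnom=-6.900; wc +0.410/-0.342 → slack +0.410/-0.342; half-tol=0.376, Σhalf²=0.141376
  -B: nom -20.360 → Σnom=-27.260; wc +0.490/-0.480 → slack +0.900/-0.822; half-tol=0.485, Σhalf²=0.376601
  +C: nom +26.500 → Σnom=-0.760; wc +0.470/-0.470 → slack +1.370/-1.292; half-tol=0.470, Σhalf²=0.597501
  +D: nom +34.500 → Σnom=33.740; wc +0.010/-0.010 → slack +1.380/-1.302; half-tol=0.010, Σhalf²=0.597601
  +E: nom +33.300 → Σnom=67.040; wc +0.450/-0.393 → slack +1.830/-1.695; half-tol=0.421, Σhalf²=0.775263
Nominal = 67.040. Worst-case = [67.040 - 1.695, 67.040 + 1.830] = [65.345, 68.870]. RSS = √0.775263 = 0.880.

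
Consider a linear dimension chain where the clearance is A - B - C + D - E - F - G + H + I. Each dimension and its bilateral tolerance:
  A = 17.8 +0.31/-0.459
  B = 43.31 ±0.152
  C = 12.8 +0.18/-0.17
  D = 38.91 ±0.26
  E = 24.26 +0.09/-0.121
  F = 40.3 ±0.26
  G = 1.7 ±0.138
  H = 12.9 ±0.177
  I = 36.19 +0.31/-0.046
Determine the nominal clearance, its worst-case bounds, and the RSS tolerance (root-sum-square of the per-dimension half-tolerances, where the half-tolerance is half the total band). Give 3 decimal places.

nominal=-16.570 wc=[-18.332,-14.672] rss=0.656

Stack each dimension's contribution:
  +A: nom +17.800 → Σnom=17.800; wc +0.310/-0.459 → slack +0.310/-0.459; half-tol=0.385, Σhalf²=0.147840
  -B: nom -43.310 → Σnom=-25.510; wc +0.152/-0.152 → slack +0.462/-0.611; half-tol=0.152, Σhalf²=0.170944
  -C: nom -12.800 → Σnom=-38.310; wc +0.170/-0.180 → slack +0.632/-0.791; half-tol=0.175, Σhalf²=0.201569
  +D: nom +38.910 → Σnom=0.600; wc +0.260/-0.260 → slack +0.892/-1.051; half-tol=0.260, Σhalf²=0.269169
  -E: nom -24.260 → Σnom=-23.660; wc +0.121/-0.090 → slack +1.013/-1.141; half-tol=0.105, Σhalf²=0.280300
  -F: nom -40.300 → Σnom=-63.960; wc +0.260/-0.260 → slack +1.273/-1.401; half-tol=0.260, Σhalf²=0.347900
  -G: nom -1.700 → Σnom=-65.660; wc +0.138/-0.138 → slack +1.411/-1.539; half-tol=0.138, Σhalf²=0.366944
  +H: nom +12.900 → Σnom=-52.760; wc +0.177/-0.177 → slack +1.588/-1.716; half-tol=0.177, Σhalf²=0.398273
  +I: nom +36.190 → Σnom=-16.570; wc +0.310/-0.046 → slack +1.898/-1.762; half-tol=0.178, Σhalf²=0.429957
Nominal = -16.570. Worst-case = [-16.570 - 1.762, -16.570 + 1.898] = [-18.332, -14.672]. RSS = √0.429957 = 0.656.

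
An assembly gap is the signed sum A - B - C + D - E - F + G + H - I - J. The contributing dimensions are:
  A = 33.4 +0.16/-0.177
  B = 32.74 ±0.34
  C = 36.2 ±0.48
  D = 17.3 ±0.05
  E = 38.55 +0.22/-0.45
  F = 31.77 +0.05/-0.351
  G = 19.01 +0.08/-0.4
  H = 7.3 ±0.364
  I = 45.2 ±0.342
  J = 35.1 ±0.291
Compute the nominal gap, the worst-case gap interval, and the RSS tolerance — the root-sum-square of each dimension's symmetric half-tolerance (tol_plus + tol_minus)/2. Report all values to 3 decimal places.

nominal=-142.550 wc=[-145.264,-139.642] rss=0.960

Stack each dimension's contribution:
  +A: nom +33.400 → Σnom=33.400; wc +0.160/-0.177 → slack +0.160/-0.177; half-tol=0.168, Σhalf²=0.028392
  -B: nom -32.740 → Σnom=0.660; wc +0.340/-0.340 → slack +0.500/-0.517; half-tol=0.340, Σhalf²=0.143992
  -C: nom -36.200 → Σnom=-35.540; wc +0.480/-0.480 → slack +0.980/-0.997; half-tol=0.480, Σhalf²=0.374392
  +D: nom +17.300 → Σnom=-18.240; wc +0.050/-0.050 → slack +1.030/-1.047; half-tol=0.050, Σhalf²=0.376892
  -E: nom -38.550 → Σnom=-56.790; wc +0.450/-0.220 → slack +1.480/-1.267; half-tol=0.335, Σhalf²=0.489117
  -F: nom -31.770 → Σnom=-88.560; wc +0.351/-0.050 → slack +1.831/-1.317; half-tol=0.200, Σhalf²=0.529317
  +G: nom +19.010 → Σnom=-69.550; wc +0.080/-0.400 → slack +1.911/-1.717; half-tol=0.240, Σhalf²=0.586917
  +H: nom +7.300 → Σnom=-62.250; wc +0.364/-0.364 → slack +2.275/-2.081; half-tol=0.364, Σhalf²=0.719413
  -I: nom -45.200 → Σnom=-107.450; wc +0.342/-0.342 → slack +2.617/-2.423; half-tol=0.342, Σhalf²=0.836377
  -J: nom -35.100 → Σnom=-142.550; wc +0.291/-0.291 → slack +2.908/-2.714; half-tol=0.291, Σhalf²=0.921059
Nominal = -142.550. Worst-case = [-142.550 - 2.714, -142.550 + 2.908] = [-145.264, -139.642]. RSS = √0.921059 = 0.960.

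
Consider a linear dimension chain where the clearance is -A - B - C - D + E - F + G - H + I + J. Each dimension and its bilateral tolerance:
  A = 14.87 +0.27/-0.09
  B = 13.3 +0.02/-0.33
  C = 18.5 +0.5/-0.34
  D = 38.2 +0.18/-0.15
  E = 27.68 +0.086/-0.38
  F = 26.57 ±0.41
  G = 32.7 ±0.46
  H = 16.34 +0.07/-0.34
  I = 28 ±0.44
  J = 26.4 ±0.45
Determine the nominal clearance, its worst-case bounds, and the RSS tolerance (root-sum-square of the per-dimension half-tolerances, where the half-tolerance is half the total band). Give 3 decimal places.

nominal=-13.000 wc=[-16.180,-9.904] rss=1.067

Stack each dimension's contribution:
  -A: nom -14.870 → Σnom=-14.870; wc +0.090/-0.270 → slack +0.090/-0.270; half-tol=0.180, Σhalf²=0.032400
  -B: nom -13.300 → Σnom=-28.170; wc +0.330/-0.020 → slack +0.420/-0.290; half-tol=0.175, Σhalf²=0.063025
  -C: nom -18.500 → Σnom=-46.670; wc +0.340/-0.500 → slack +0.760/-0.790; half-tol=0.420, Σhalf²=0.239425
  -D: nom -38.200 → Σnom=-84.870; wc +0.150/-0.180 → slack +0.910/-0.970; half-tol=0.165, Σhalf²=0.266650
  +E: nom +27.680 → Σnom=-57.190; wc +0.086/-0.380 → slack +0.996/-1.350; half-tol=0.233, Σhalf²=0.320939
  -F: nom -26.570 → Σnom=-83.760; wc +0.410/-0.410 → slack +1.406/-1.760; half-tol=0.410, Σhalf²=0.489039
  +G: nom +32.700 → Σnom=-51.060; wc +0.460/-0.460 → slack +1.866/-2.220; half-tol=0.460, Σhalf²=0.700639
  -H: nom -16.340 → Σnom=-67.400; wc +0.340/-0.070 → slack +2.206/-2.290; half-tol=0.205, Σhalf²=0.742664
  +I: nom +28.000 → Σnom=-39.400; wc +0.440/-0.440 → slack +2.646/-2.730; half-tol=0.440, Σhalf²=0.936264
  +J: nom +26.400 → Σnom=-13.000; wc +0.450/-0.450 → slack +3.096/-3.180; half-tol=0.450, Σhalf²=1.138764
Nominal = -13.000. Worst-case = [-13.000 - 3.180, -13.000 + 3.096] = [-16.180, -9.904]. RSS = √1.138764 = 1.067.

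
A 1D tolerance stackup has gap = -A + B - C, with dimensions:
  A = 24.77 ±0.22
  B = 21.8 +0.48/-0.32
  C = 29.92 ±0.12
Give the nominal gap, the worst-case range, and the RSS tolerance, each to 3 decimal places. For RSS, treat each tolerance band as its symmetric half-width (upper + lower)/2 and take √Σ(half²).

Stack each dimension's contribution:
  -A: nom -24.770 → Σnom=-24.770; wc +0.220/-0.220 → slack +0.220/-0.220; half-tol=0.220, Σhalf²=0.048400
  +B: nom +21.800 → Σnom=-2.970; wc +0.480/-0.320 → slack +0.700/-0.540; half-tol=0.400, Σhalf²=0.208400
  -C: nom -29.920 → Σnom=-32.890; wc +0.120/-0.120 → slack +0.820/-0.660; half-tol=0.120, Σhalf²=0.222800
Nominal = -32.890. Worst-case = [-32.890 - 0.660, -32.890 + 0.820] = [-33.550, -32.070]. RSS = √0.222800 = 0.472.

nominal=-32.890 wc=[-33.550,-32.070] rss=0.472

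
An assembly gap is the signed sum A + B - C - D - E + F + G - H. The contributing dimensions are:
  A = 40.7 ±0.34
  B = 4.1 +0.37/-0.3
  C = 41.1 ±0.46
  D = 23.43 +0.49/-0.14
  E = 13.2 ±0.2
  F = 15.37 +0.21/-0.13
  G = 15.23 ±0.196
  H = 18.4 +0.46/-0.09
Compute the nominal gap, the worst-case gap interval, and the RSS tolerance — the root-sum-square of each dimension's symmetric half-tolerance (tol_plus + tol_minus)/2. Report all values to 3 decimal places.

Stack each dimension's contribution:
  +A: nom +40.700 → Σnom=40.700; wc +0.340/-0.340 → slack +0.340/-0.340; half-tol=0.340, Σhalf²=0.115600
  +B: nom +4.100 → Σnom=44.800; wc +0.370/-0.300 → slack +0.710/-0.640; half-tol=0.335, Σhalf²=0.227825
  -C: nom -41.100 → Σnom=3.700; wc +0.460/-0.460 → slack +1.170/-1.100; half-tol=0.460, Σhalf²=0.439425
  -D: nom -23.430 → Σnom=-19.730; wc +0.140/-0.490 → slack +1.310/-1.590; half-tol=0.315, Σhalf²=0.538650
  -E: nom -13.200 → Σnom=-32.930; wc +0.200/-0.200 → slack +1.510/-1.790; half-tol=0.200, Σhalf²=0.578650
  +F: nom +15.370 → Σnom=-17.560; wc +0.210/-0.130 → slack +1.720/-1.920; half-tol=0.170, Σhalf²=0.607550
  +G: nom +15.230 → Σnom=-2.330; wc +0.196/-0.196 → slack +1.916/-2.116; half-tol=0.196, Σhalf²=0.645966
  -H: nom -18.400 → Σnom=-20.730; wc +0.090/-0.460 → slack +2.006/-2.576; half-tol=0.275, Σhalf²=0.721591
Nominal = -20.730. Worst-case = [-20.730 - 2.576, -20.730 + 2.006] = [-23.306, -18.724]. RSS = √0.721591 = 0.849.

nominal=-20.730 wc=[-23.306,-18.724] rss=0.849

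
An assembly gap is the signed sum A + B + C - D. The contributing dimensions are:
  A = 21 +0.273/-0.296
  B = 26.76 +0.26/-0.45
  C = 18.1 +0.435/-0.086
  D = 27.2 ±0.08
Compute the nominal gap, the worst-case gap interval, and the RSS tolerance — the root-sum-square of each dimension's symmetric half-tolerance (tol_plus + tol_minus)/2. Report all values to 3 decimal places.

Stack each dimension's contribution:
  +A: nom +21.000 → Σnom=21.000; wc +0.273/-0.296 → slack +0.273/-0.296; half-tol=0.284, Σhalf²=0.080940
  +B: nom +26.760 → Σnom=47.760; wc +0.260/-0.450 → slack +0.533/-0.746; half-tol=0.355, Σhalf²=0.206965
  +C: nom +18.100 → Σnom=65.860; wc +0.435/-0.086 → slack +0.968/-0.832; half-tol=0.261, Σhalf²=0.274826
  -D: nom -27.200 → Σnom=38.660; wc +0.080/-0.080 → slack +1.048/-0.912; half-tol=0.080, Σhalf²=0.281226
Nominal = 38.660. Worst-case = [38.660 - 0.912, 38.660 + 1.048] = [37.748, 39.708]. RSS = √0.281226 = 0.530.

nominal=38.660 wc=[37.748,39.708] rss=0.530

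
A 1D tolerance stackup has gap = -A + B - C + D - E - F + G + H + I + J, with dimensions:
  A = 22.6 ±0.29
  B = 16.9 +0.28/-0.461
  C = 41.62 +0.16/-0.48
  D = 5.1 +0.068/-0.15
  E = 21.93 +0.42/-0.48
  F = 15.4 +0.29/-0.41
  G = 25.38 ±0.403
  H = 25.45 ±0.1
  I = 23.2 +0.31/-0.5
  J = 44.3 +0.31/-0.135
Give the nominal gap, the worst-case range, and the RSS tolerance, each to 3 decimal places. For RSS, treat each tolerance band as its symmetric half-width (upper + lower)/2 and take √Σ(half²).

Stack each dimension's contribution:
  -A: nom -22.600 → Σnom=-22.600; wc +0.290/-0.290 → slack +0.290/-0.290; half-tol=0.290, Σhalf²=0.084100
  +B: nom +16.900 → Σnom=-5.700; wc +0.280/-0.461 → slack +0.570/-0.751; half-tol=0.371, Σhalf²=0.221370
  -C: nom -41.620 → Σnom=-47.320; wc +0.480/-0.160 → slack +1.050/-0.911; half-tol=0.320, Σhalf²=0.323770
  +D: nom +5.100 → Σnom=-42.220; wc +0.068/-0.150 → slack +1.118/-1.061; half-tol=0.109, Σhalf²=0.335651
  -E: nom -21.930 → Σnom=-64.150; wc +0.480/-0.420 → slack +1.598/-1.481; half-tol=0.450, Σhalf²=0.538151
  -F: nom -15.400 → Σnom=-79.550; wc +0.410/-0.290 → slack +2.008/-1.771; half-tol=0.350, Σhalf²=0.660651
  +G: nom +25.380 → Σnom=-54.170; wc +0.403/-0.403 → slack +2.411/-2.174; half-tol=0.403, Σhalf²=0.823060
  +H: nom +25.450 → Σnom=-28.720; wc +0.100/-0.100 → slack +2.511/-2.274; half-tol=0.100, Σhalf²=0.833060
  +I: nom +23.200 → Σnom=-5.520; wc +0.310/-0.500 → slack +2.821/-2.774; half-tol=0.405, Σhalf²=0.997085
  +J: nom +44.300 → Σnom=38.780; wc +0.310/-0.135 → slack +3.131/-2.909; half-tol=0.223, Σhalf²=1.046592
Nominal = 38.780. Worst-case = [38.780 - 2.909, 38.780 + 3.131] = [35.871, 41.911]. RSS = √1.046592 = 1.023.

nominal=38.780 wc=[35.871,41.911] rss=1.023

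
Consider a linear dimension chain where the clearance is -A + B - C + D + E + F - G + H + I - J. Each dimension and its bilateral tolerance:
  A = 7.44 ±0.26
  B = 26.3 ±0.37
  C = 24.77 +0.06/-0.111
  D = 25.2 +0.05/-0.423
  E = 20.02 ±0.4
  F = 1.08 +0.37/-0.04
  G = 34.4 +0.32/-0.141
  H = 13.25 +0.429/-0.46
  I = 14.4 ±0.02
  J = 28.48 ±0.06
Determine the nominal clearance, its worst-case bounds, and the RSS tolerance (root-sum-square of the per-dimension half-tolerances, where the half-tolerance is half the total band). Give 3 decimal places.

Stack each dimension's contribution:
  -A: nom -7.440 → Σnom=-7.440; wc +0.260/-0.260 → slack +0.260/-0.260; half-tol=0.260, Σhalf²=0.067600
  +B: nom +26.300 → Σnom=18.860; wc +0.370/-0.370 → slack +0.630/-0.630; half-tol=0.370, Σhalf²=0.204500
  -C: nom -24.770 → Σnom=-5.910; wc +0.111/-0.060 → slack +0.741/-0.690; half-tol=0.085, Σhalf²=0.211810
  +D: nom +25.200 → Σnom=19.290; wc +0.050/-0.423 → slack +0.791/-1.113; half-tol=0.236, Σhalf²=0.267742
  +E: nom +20.020 → Σnom=39.310; wc +0.400/-0.400 → slack +1.191/-1.513; half-tol=0.400, Σhalf²=0.427743
  +F: nom +1.080 → Σnom=40.390; wc +0.370/-0.040 → slack +1.561/-1.553; half-tol=0.205, Σhalf²=0.469768
  -G: nom -34.400 → Σnom=5.990; wc +0.141/-0.320 → slack +1.702/-1.873; half-tol=0.230, Σhalf²=0.522898
  +H: nom +13.250 → Σnom=19.240; wc +0.429/-0.460 → slack +2.131/-2.333; half-tol=0.445, Σhalf²=0.720478
  +I: nom +14.400 → Σnom=33.640; wc +0.020/-0.020 → slack +2.151/-2.353; half-tol=0.020, Σhalf²=0.720878
  -J: nom -28.480 → Σnom=5.160; wc +0.060/-0.060 → slack +2.211/-2.413; half-tol=0.060, Σhalf²=0.724478
Nominal = 5.160. Worst-case = [5.160 - 2.413, 5.160 + 2.211] = [2.747, 7.371]. RSS = √0.724478 = 0.851.

nominal=5.160 wc=[2.747,7.371] rss=0.851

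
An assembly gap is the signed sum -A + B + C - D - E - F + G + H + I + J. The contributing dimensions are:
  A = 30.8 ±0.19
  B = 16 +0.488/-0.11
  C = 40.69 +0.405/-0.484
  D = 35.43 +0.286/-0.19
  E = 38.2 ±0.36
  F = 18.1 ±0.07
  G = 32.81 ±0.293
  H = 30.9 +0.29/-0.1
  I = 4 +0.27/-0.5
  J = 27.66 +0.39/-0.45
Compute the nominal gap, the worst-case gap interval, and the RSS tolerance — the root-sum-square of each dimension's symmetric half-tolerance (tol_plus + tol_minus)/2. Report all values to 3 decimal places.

nominal=29.530 wc=[26.687,32.476] rss=0.981

Stack each dimension's contribution:
  -A: nom -30.800 → Σnom=-30.800; wc +0.190/-0.190 → slack +0.190/-0.190; half-tol=0.190, Σhalf²=0.036100
  +B: nom +16.000 → Σnom=-14.800; wc +0.488/-0.110 → slack +0.678/-0.300; half-tol=0.299, Σhalf²=0.125501
  +C: nom +40.690 → Σnom=25.890; wc +0.405/-0.484 → slack +1.083/-0.784; half-tol=0.445, Σhalf²=0.323081
  -D: nom -35.430 → Σnom=-9.540; wc +0.190/-0.286 → slack +1.273/-1.070; half-tol=0.238, Σhalf²=0.379725
  -E: nom -38.200 → Σnom=-47.740; wc +0.360/-0.360 → slack +1.633/-1.430; half-tol=0.360, Σhalf²=0.509325
  -F: nom -18.100 → Σnom=-65.840; wc +0.070/-0.070 → slack +1.703/-1.500; half-tol=0.070, Σhalf²=0.514225
  +G: nom +32.810 → Σnom=-33.030; wc +0.293/-0.293 → slack +1.996/-1.793; half-tol=0.293, Σhalf²=0.600074
  +H: nom +30.900 → Σnom=-2.130; wc +0.290/-0.100 → slack +2.286/-1.893; half-tol=0.195, Σhalf²=0.638099
  +I: nom +4.000 → Σnom=1.870; wc +0.270/-0.500 → slack +2.556/-2.393; half-tol=0.385, Σhalf²=0.786324
  +J: nom +27.660 → Σnom=29.530; wc +0.390/-0.450 → slack +2.946/-2.843; half-tol=0.420, Σhalf²=0.962724
Nominal = 29.530. Worst-case = [29.530 - 2.843, 29.530 + 2.946] = [26.687, 32.476]. RSS = √0.962724 = 0.981.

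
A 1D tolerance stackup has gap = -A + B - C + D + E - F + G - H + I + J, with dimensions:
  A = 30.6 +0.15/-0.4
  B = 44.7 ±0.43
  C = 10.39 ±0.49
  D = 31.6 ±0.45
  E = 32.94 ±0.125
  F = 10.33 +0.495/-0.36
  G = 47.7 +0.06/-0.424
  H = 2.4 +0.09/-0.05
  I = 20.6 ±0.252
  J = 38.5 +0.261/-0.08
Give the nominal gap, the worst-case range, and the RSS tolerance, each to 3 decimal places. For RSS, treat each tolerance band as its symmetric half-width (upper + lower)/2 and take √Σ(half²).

nominal=162.320 wc=[159.334,165.198] rss=1.028

Stack each dimension's contribution:
  -A: nom -30.600 → Σnom=-30.600; wc +0.400/-0.150 → slack +0.400/-0.150; half-tol=0.275, Σhalf²=0.075625
  +B: nom +44.700 → Σnom=14.100; wc +0.430/-0.430 → slack +0.830/-0.580; half-tol=0.430, Σhalf²=0.260525
  -C: nom -10.390 → Σnom=3.710; wc +0.490/-0.490 → slack +1.320/-1.070; half-tol=0.490, Σhalf²=0.500625
  +D: nom +31.600 → Σnom=35.310; wc +0.450/-0.450 → slack +1.770/-1.520; half-tol=0.450, Σhalf²=0.703125
  +E: nom +32.940 → Σnom=68.250; wc +0.125/-0.125 → slack +1.895/-1.645; half-tol=0.125, Σhalf²=0.718750
  -F: nom -10.330 → Σnom=57.920; wc +0.360/-0.495 → slack +2.255/-2.140; half-tol=0.427, Σhalf²=0.901506
  +G: nom +47.700 → Σnom=105.620; wc +0.060/-0.424 → slack +2.315/-2.564; half-tol=0.242, Σhalf²=0.960070
  -H: nom -2.400 → Σnom=103.220; wc +0.050/-0.090 → slack +2.365/-2.654; half-tol=0.070, Σhalf²=0.964970
  +I: nom +20.600 → Σnom=123.820; wc +0.252/-0.252 → slack +2.617/-2.906; half-tol=0.252, Σhalf²=1.028474
  +J: nom +38.500 → Σnom=162.320; wc +0.261/-0.080 → slack +2.878/-2.986; half-tol=0.171, Σhalf²=1.057544
Nominal = 162.320. Worst-case = [162.320 - 2.986, 162.320 + 2.878] = [159.334, 165.198]. RSS = √1.057544 = 1.028.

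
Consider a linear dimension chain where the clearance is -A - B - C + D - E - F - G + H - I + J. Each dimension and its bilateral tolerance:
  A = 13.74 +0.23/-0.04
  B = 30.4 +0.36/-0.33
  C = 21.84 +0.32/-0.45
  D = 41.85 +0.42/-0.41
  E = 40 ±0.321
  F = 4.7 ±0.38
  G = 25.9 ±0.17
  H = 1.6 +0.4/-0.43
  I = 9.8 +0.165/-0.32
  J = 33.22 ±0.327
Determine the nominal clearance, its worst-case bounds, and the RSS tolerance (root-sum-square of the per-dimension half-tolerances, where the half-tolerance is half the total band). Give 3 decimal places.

Stack each dimension's contribution:
  -A: nom -13.740 → Σnom=-13.740; wc +0.040/-0.230 → slack +0.040/-0.230; half-tol=0.135, Σhalf²=0.018225
  -B: nom -30.400 → Σnom=-44.140; wc +0.330/-0.360 → slack +0.370/-0.590; half-tol=0.345, Σhalf²=0.137250
  -C: nom -21.840 → Σnom=-65.980; wc +0.450/-0.320 → slack +0.820/-0.910; half-tol=0.385, Σhalf²=0.285475
  +D: nom +41.850 → Σnom=-24.130; wc +0.420/-0.410 → slack +1.240/-1.320; half-tol=0.415, Σhalf²=0.457700
  -E: nom -40.000 → Σnom=-64.130; wc +0.321/-0.321 → slack +1.561/-1.641; half-tol=0.321, Σhalf²=0.560741
  -F: nom -4.700 → Σnom=-68.830; wc +0.380/-0.380 → slack +1.941/-2.021; half-tol=0.380, Σhalf²=0.705141
  -G: nom -25.900 → Σnom=-94.730; wc +0.170/-0.170 → slack +2.111/-2.191; half-tol=0.170, Σhalf²=0.734041
  +H: nom +1.600 → Σnom=-93.130; wc +0.400/-0.430 → slack +2.511/-2.621; half-tol=0.415, Σhalf²=0.906266
  -I: nom -9.800 → Σnom=-102.930; wc +0.320/-0.165 → slack +2.831/-2.786; half-tol=0.242, Σhalf²=0.965072
  +J: nom +33.220 → Σnom=-69.710; wc +0.327/-0.327 → slack +3.158/-3.113; half-tol=0.327, Σhalf²=1.072001
Nominal = -69.710. Worst-case = [-69.710 - 3.113, -69.710 + 3.158] = [-72.823, -66.552]. RSS = √1.072001 = 1.035.

nominal=-69.710 wc=[-72.823,-66.552] rss=1.035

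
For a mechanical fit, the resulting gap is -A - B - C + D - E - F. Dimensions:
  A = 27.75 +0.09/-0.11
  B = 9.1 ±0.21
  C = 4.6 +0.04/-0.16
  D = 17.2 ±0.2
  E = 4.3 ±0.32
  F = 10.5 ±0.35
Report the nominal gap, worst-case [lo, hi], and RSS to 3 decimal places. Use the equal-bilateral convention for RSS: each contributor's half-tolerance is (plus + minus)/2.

nominal=-39.050 wc=[-40.260,-37.700] rss=0.574

Stack each dimension's contribution:
  -A: nom -27.750 → Σnom=-27.750; wc +0.110/-0.090 → slack +0.110/-0.090; half-tol=0.100, Σhalf²=0.010000
  -B: nom -9.100 → Σnom=-36.850; wc +0.210/-0.210 → slack +0.320/-0.300; half-tol=0.210, Σhalf²=0.054100
  -C: nom -4.600 → Σnom=-41.450; wc +0.160/-0.040 → slack +0.480/-0.340; half-tol=0.100, Σhalf²=0.064100
  +D: nom +17.200 → Σnom=-24.250; wc +0.200/-0.200 → slack +0.680/-0.540; half-tol=0.200, Σhalf²=0.104100
  -E: nom -4.300 → Σnom=-28.550; wc +0.320/-0.320 → slack +1.000/-0.860; half-tol=0.320, Σhalf²=0.206500
  -F: nom -10.500 → Σnom=-39.050; wc +0.350/-0.350 → slack +1.350/-1.210; half-tol=0.350, Σhalf²=0.329000
Nominal = -39.050. Worst-case = [-39.050 - 1.210, -39.050 + 1.350] = [-40.260, -37.700]. RSS = √0.329000 = 0.574.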